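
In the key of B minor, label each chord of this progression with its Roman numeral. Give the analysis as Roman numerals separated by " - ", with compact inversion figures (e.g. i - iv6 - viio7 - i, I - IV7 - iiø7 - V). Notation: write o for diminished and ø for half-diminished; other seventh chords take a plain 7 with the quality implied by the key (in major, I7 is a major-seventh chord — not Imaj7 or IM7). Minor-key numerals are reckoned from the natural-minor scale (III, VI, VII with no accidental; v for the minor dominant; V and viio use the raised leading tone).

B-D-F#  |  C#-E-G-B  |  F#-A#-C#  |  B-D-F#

i - iiø7 - V - i

B-D-F# has root B, degree 1 in B minor, so i.
C#-E-G-B: half-diminished seventh chord on C# = scale degree 2 → iiø7.
F#-A#-C#: major triad on F# = scale degree 5 → V.
B-D-F#: root B is the tonic; minor triad there is i.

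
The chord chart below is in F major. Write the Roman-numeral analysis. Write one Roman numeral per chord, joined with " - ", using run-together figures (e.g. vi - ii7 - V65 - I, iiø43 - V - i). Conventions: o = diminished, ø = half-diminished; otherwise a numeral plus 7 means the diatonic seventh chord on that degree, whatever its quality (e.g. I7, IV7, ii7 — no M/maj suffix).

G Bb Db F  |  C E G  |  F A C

iiø7 - V - I

G-Bb-Db-F: half-diminished seventh chord on G — chromatic; iiø7 (borrowed from the parallel minor).
C-E-G: major triad on C = scale degree 5 → V.
F-A-C: major triad on F = scale degree 1 → I.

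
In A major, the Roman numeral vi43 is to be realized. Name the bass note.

C#

vi in A major has root F#; the chord is F#-A-C#-E.
The figure 43 means second inversion — the fifth is in the bass.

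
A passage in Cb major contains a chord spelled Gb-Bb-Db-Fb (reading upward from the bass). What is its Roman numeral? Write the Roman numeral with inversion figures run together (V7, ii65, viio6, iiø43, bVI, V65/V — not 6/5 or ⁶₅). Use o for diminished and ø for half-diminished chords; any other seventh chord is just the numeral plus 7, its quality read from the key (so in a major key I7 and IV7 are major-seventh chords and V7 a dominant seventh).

Stacked in thirds the chord is Gb-Bb-Db-Fb: a dominant seventh chord on Gb.
Gb is scale degree 5 in Cb major, and a dominant seventh chord on that degree is written V7.

V7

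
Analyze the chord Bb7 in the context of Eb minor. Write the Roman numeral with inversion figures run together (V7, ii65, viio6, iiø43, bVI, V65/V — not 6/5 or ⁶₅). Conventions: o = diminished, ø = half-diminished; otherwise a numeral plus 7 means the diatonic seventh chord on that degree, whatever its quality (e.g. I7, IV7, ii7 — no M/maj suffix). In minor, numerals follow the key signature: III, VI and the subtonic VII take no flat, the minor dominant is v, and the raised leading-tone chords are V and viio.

Stacked in thirds the chord is Bb-D-F-Ab: a dominant seventh chord on Bb.
Bb is scale degree 5 in Eb minor, and a dominant seventh chord on that degree is written V7.

V7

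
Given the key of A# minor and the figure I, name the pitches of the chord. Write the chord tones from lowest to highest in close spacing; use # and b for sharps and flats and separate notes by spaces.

A# C## E#

I is the major tonic (Picardy third), borrowed from the parallel major. In A# minor that root is A#.
So the chord is A#-C##-E#.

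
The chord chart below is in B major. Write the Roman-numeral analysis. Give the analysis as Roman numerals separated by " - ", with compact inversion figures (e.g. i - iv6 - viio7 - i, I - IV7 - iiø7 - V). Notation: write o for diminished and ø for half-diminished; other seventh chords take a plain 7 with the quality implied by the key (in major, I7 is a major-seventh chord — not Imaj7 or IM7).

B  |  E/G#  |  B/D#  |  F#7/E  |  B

B has root B, degree 1 in B major, so I.
E/G#: root E is the subdominant; major triad there is IV6.
B/D#: root B is the tonic; major triad there is I6.
F#7/E: dominant seventh chord on F# = scale degree 5 → V42.
B: root B is the tonic; major triad there is I.

I - IV6 - I6 - V42 - I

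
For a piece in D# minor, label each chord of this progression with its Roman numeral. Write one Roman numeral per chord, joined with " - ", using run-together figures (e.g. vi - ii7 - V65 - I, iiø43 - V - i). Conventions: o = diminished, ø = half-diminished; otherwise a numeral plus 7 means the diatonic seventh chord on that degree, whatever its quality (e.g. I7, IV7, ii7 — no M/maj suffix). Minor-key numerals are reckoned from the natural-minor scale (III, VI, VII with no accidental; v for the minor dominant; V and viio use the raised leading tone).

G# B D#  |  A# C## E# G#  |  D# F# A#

iv - V7 - i

G#-B-D#: root G# is the subdominant; minor triad there is iv.
A#-C##-E#-G# has root A#, degree 5 in D# minor, so V7.
D#-F#-A# has root D#, degree 1 in D# minor, so i.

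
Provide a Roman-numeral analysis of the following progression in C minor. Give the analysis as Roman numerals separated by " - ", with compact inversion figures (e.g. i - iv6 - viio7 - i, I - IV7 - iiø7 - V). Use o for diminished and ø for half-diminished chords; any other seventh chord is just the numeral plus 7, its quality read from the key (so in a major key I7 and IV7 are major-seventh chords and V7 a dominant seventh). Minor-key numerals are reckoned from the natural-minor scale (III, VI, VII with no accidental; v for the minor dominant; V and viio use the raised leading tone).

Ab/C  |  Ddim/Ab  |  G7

VI6 - iio64 - V7

Ab/C has root Ab, degree 6 in C minor, so VI6.
Ddim/Ab has root D, degree 2 in C minor, so iio64.
G7: dominant seventh chord on G = scale degree 5 → V7.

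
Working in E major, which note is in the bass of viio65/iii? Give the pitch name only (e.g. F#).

A#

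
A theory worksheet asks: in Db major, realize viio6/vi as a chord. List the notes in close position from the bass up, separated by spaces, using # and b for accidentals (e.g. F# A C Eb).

viio6/vi is a secondary leading-tone chord. The target vi is Bb in Db major; the applied chord is rooted a semitone below, on A.
Building a diminished triad on A gives A-C-Eb.
The figured bass 6 indicates first inversion, placing the third (C) in the bass: C-Eb-A.

C Eb A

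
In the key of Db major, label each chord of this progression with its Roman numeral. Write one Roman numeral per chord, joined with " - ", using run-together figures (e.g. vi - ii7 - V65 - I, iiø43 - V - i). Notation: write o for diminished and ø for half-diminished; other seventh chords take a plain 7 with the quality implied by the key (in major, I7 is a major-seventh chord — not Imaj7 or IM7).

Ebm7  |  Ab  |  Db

ii7 - V - I

Ebm7: root Eb is the supertonic; minor seventh chord there is ii7.
Ab: major triad on Ab = scale degree 5 → V.
Db: major triad on Db = scale degree 1 → I.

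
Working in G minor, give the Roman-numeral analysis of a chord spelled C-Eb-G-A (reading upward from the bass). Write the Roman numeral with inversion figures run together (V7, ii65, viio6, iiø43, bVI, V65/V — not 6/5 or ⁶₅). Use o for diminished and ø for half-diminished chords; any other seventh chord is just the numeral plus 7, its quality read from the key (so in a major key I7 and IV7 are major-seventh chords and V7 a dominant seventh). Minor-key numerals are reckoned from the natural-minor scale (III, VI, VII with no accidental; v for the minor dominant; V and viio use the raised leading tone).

The pitches A-C-Eb-G form a half-diminished seventh chord rooted on A.
A is scale degree 2 in G minor, and a half-diminished seventh chord on that degree is written iiø7.
With C in the bass the chord is in first inversion, so the figured bass is 65.

iiø65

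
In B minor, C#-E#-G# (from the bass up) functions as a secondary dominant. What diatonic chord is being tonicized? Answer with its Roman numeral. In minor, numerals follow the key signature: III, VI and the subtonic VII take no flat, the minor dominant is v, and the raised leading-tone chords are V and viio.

The chord is a major triad on C#.
A dominant resolves down a perfect fifth: C# → F#. In B minor, F# is scale degree 5, i.e. V.

V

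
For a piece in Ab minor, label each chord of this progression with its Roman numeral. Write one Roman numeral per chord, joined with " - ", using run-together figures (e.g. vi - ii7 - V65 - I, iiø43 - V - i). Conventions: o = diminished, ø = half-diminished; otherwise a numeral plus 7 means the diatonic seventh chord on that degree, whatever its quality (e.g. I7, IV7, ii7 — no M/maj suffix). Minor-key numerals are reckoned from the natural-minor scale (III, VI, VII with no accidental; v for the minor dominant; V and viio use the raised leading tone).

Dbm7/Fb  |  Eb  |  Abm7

iv65 - V - i7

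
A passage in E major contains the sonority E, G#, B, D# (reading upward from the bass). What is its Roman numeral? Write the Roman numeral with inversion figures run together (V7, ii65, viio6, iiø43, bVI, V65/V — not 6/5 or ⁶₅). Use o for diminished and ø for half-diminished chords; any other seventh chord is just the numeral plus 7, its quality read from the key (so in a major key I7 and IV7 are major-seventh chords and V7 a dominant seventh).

I7

Stacked in thirds the chord is E-G#-B-D#: a major seventh chord on E.
E is scale degree 1 in E major, and a major seventh chord on that degree is written I7.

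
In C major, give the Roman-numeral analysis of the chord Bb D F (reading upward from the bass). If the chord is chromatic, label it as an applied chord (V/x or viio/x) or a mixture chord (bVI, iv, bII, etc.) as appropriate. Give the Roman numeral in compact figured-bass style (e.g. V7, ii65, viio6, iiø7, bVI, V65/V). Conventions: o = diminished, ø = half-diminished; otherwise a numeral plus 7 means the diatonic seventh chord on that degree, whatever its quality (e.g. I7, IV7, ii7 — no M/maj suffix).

bVII

Stacked in thirds the chord is Bb-D-F: a major triad on Bb.
Bb is the lowered seventh degree of C major (diatonic 7 would be B). This is a major triad on the lowered seventh degree (the subtonic), borrowed from the parallel minor.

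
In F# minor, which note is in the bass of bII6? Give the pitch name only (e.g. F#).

bII in F# minor has root G; the chord is G-B-D.
The figure 6 means first inversion — the third is in the bass.

B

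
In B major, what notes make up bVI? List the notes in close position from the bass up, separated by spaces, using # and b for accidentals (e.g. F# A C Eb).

Scale degree 6 in B major is G#; lowering it a half step gives G. bVI is a major triad on the lowered sixth degree, borrowed from the parallel minor.
So the chord is G-B-D, a major triad.

G B D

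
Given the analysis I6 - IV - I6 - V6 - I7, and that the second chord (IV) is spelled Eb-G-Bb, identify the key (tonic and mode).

The chord Eb is a major triad rooted on Eb; its label is IV.
Counting down 3 scale steps from Eb places the tonic on Bb; a major triad on degree 4 is diatonic only in major.

Bb major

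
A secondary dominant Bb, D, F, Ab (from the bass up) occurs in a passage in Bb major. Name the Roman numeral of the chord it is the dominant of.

The chord is a dominant seventh chord on Bb.
A dominant resolves down a perfect fifth: Bb → Eb. In Bb major, Eb is scale degree 4, i.e. IV.

IV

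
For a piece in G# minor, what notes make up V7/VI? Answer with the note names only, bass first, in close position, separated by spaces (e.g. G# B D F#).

The slash means an applied dominant: we want the dominant of VI. In G# minor, VI is E major, and its dominant is built on B.
Building a dominant seventh chord on B gives B-D#-F#-A.

B D# F# A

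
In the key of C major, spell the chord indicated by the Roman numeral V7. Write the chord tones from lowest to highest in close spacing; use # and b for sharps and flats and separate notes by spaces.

G B D F

In C major, scale degree 5 is G, and the diatonic chord built there is a dominant seventh chord.
That chord is spelled G-B-D-F.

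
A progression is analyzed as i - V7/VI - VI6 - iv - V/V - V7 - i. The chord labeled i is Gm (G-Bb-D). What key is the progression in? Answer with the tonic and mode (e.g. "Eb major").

The anchor chord is a minor triad on G, labeled i.
If G is scale degree 1 and the mode makes that degree carry a minor triad, the tonic is G and the mode is minor.

G minor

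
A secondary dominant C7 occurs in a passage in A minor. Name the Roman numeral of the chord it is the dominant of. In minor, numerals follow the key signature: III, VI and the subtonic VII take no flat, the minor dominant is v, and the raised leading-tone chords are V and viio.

VI

The chord is a dominant seventh chord on C.
A dominant resolves down a perfect fifth: C → F. In A minor, F is scale degree 6, i.e. VI.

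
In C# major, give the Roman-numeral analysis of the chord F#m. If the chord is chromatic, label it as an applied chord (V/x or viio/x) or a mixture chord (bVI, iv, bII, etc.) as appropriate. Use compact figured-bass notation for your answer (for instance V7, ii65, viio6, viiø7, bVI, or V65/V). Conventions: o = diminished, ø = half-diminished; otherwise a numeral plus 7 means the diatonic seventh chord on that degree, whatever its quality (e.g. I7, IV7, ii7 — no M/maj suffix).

iv

Stacked in thirds the chord is F#-A-C#: a minor triad on F#.
F# is the fourth degree of C# major. This is the minor subdominant, borrowed from the parallel minor.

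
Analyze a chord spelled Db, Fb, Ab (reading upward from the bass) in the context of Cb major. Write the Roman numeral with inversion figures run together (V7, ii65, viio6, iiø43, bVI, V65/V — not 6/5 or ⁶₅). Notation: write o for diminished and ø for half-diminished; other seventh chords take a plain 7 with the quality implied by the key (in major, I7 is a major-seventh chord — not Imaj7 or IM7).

ii

The pitches Db-Fb-Ab form a minor triad rooted on Db.
In Cb major, Db is the supertonic; the diatonic minor triad there is ii.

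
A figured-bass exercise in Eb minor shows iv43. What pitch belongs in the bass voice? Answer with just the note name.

iv in Eb minor has root Ab; the chord is Ab-Cb-Eb-Gb.
The figure 43 means second inversion — the fifth is in the bass.

Eb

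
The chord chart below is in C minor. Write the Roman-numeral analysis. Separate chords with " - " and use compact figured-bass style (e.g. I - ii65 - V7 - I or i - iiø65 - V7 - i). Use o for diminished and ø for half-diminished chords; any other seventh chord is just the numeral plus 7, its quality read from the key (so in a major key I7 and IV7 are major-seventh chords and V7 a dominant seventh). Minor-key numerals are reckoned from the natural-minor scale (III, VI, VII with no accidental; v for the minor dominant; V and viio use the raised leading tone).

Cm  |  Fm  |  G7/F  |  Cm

i - iv - V42 - i

Cm: root C is the tonic; minor triad there is i.
Fm: minor triad on F = scale degree 4 → iv.
G7/F: root G is the dominant; dominant seventh chord there is V42.
Cm has root C, degree 1 in C minor, so i.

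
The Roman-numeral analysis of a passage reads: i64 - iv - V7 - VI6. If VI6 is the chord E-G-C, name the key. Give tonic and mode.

E minor

VI6 is given as E-G-C — a major triad with root C.
If C is scale degree 6 and the mode makes that degree carry a major triad, the tonic is E and the mode is minor.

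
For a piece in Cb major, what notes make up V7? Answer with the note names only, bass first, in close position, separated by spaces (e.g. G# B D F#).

Gb Bb Db Fb

In Cb major, the dominant is Gb, and the diatonic chord built there is a dominant seventh chord.
That chord is spelled Gb-Bb-Db-Fb.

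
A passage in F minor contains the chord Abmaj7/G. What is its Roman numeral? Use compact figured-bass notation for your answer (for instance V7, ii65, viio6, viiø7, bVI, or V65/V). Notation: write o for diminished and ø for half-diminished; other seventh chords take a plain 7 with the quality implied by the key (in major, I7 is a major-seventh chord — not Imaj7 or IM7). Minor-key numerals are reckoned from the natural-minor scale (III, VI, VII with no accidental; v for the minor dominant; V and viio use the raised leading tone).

III42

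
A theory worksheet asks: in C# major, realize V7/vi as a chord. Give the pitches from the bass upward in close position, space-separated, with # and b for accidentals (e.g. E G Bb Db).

E# G## B# D#

V7/vi is a secondary dominant — the dominant seventh of vi. vi in C# major is A#, so the applied chord's root is E#, a perfect fifth above.
Building a dominant seventh chord on E# gives E#-G##-B#-D#.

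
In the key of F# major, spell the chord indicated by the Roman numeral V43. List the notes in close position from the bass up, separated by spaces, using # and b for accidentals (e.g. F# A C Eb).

The numeral's case and figure indicate a dominant seventh chord. In F# major its root, the fifth degree, is C#.
That chord is spelled C#-E#-G#-B.
The figured bass 43 indicates second inversion, placing the fifth (G#) in the bass: G#-B-C#-E#.

G# B C# E#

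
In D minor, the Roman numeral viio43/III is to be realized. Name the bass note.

Bb

The applied chord viio43/III is rooted on E: E-G-Bb-Db.
The figure 43 means second inversion — the fifth is in the bass.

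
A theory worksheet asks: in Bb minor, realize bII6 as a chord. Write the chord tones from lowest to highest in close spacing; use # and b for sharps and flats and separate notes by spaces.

Eb Gb Cb

Scale degree 2 in Bb minor is C; lowering it a half step gives Cb. bII6 is the Neapolitan sixth — a major triad on the lowered second degree, here in its customary first inversion.
So the chord is Cb-Eb-Gb.
With the 6 figure the chord is in first inversion; from the bass Eb upward in close position it reads Eb-Gb-Cb.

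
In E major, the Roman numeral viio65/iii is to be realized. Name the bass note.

A#

The applied chord viio65/iii is rooted on F##: F##-A#-C#-E.
The figure 65 means first inversion — the third is in the bass.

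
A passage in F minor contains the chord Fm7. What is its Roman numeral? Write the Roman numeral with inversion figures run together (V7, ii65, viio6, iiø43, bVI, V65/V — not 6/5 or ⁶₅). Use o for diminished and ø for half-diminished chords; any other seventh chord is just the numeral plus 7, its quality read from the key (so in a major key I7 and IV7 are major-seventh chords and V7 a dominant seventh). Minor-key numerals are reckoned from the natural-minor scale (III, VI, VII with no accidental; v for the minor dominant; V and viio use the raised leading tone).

The pitches F-Ab-C-Eb form a minor seventh chord rooted on F.
In F minor, F is the tonic; the diatonic minor seventh chord there is i7.

i7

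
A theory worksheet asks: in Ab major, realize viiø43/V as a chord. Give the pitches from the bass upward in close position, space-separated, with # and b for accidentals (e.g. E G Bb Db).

The slash marks an applied leading-tone chord: viio of V. In Ab major, V is Eb, so the leading tone to it is D, a half step below.
Building a half-diminished seventh chord on D gives D-F-Ab-C.
With the 43 figure the chord is in second inversion; from the bass Ab upward in close position it reads Ab-C-D-F.

Ab C D F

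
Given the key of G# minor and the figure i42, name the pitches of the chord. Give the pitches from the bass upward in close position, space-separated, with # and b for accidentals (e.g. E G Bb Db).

The numeral's case and figure indicate a minor seventh chord. In G# minor its root, the first degree, is G#.
Stacking thirds from G# gives G#-B-D#-F#.
With the 42 figure the chord is in third inversion; from the bass F# upward in close position it reads F#-G#-B-D#.

F# G# B D#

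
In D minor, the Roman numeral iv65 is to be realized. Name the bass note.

Bb

iv in D minor has root G; the chord is G-Bb-D-F.
The figure 65 means first inversion — the third is in the bass.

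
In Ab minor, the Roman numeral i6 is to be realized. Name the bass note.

i in Ab minor has root Ab; the chord is Ab-Cb-Eb.
The figure 6 means first inversion — the third is in the bass.

Cb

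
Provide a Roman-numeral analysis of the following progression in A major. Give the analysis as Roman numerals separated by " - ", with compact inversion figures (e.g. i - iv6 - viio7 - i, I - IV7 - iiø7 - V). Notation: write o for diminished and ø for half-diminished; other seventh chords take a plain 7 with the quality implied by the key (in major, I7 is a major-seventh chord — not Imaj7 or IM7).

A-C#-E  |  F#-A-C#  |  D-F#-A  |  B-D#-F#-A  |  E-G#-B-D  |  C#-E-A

I - vi - IV - V7/V - V7 - I6

A-C#-E: major triad on A = scale degree 1 → I.
F#-A-C#: root F# is the submediant; minor triad there is vi.
D-F#-A has root D, degree 4 in A major, so IV.
B-D#-F#-A is the secondary dominant of V (dominant seventh chord on B): V7/V.
E-G#-B-D: root E is the dominant; dominant seventh chord there is V7.
C#-E-A: major triad on A = scale degree 1 → I6.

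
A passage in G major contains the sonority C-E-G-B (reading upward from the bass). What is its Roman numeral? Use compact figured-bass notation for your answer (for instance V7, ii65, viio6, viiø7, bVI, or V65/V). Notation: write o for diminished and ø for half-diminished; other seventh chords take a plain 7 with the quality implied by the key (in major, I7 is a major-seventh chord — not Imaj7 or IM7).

IV7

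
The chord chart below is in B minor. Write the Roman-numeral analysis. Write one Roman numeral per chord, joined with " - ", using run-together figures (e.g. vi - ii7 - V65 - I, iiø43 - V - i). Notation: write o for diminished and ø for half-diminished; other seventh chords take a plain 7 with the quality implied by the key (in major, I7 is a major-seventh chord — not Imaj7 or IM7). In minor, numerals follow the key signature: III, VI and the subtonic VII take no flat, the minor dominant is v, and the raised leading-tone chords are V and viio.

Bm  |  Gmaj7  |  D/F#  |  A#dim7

i - VI7 - III6 - viio7

Bm has root B, degree 1 in B minor, so i.
Gmaj7: major seventh chord on G = scale degree 6 → VI7.
D/F#: root D is the mediant; major triad there is III6.
A#dim7: fully diminished seventh chord on A# = scale degree 7 → viio7.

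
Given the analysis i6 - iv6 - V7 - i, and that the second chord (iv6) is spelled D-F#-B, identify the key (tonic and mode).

iv6 is given as D-F#-B — a minor triad with root B.
If B is scale degree 4 and the mode makes that degree carry a minor triad, the tonic is F# and the mode is minor.

F# minor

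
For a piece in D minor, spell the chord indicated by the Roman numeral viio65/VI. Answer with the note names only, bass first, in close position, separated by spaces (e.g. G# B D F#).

viio65/VI is a secondary leading-tone chord. The target VI is Bb in D minor; the applied chord is rooted a semitone below, on A.
Building a fully diminished seventh chord on A gives A-C-Eb-Gb.
The figured bass 65 indicates first inversion, placing the third (C) in the bass: C-Eb-Gb-A.

C Eb Gb A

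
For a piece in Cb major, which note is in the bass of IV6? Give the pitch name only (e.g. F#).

IV in Cb major has root Fb; the chord is Fb-Ab-Cb.
The figure 6 means first inversion — the third is in the bass.

Ab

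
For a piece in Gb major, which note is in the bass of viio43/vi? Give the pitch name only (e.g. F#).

The applied chord viio43/vi is rooted on D: D-F-Ab-Cb.
The figure 43 means second inversion — the fifth is in the bass.

Ab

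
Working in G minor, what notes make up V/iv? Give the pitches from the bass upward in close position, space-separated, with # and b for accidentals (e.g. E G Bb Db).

The slash means an applied dominant: we want the dominant of iv. In G minor, iv is C minor, and its dominant is built on G.
Building a major triad on G gives G-B-D.

G B D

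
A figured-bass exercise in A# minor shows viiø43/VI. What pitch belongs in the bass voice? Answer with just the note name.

The applied chord viiø43/VI is rooted on E#: E#-G#-B-D#.
The figure 43 means second inversion — the fifth is in the bass.

B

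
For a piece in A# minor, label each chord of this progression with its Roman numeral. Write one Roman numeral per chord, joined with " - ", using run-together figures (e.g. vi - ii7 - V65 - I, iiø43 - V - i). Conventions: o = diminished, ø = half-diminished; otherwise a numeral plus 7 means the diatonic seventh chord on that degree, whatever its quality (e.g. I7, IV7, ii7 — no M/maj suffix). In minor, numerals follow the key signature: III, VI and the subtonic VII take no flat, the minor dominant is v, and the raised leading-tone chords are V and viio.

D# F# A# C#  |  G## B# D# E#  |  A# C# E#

iv7 - V65 - i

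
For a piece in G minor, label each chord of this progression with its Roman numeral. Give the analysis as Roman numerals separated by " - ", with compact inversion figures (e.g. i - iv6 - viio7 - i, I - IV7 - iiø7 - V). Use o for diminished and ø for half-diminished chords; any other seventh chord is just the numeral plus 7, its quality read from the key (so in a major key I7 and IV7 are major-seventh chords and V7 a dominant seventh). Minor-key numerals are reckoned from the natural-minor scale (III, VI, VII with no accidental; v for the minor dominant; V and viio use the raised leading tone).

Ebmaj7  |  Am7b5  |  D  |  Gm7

VI7 - iiø7 - V - i7

Ebmaj7 has root Eb, degree 6 in G minor, so VI7.
Am7b5 has root A, degree 2 in G minor, so iiø7.
D: root D is the dominant; major triad there is V.
Gm7 has root G, degree 1 in G minor, so i7.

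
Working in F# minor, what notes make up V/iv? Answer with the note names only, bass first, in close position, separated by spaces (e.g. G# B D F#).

V/iv is a secondary dominant — the dominant triad of iv. iv in F# minor is B, so the applied chord's root is F#, a perfect fifth above.
Building a major triad on F# gives F#-A#-C#.

F# A# C#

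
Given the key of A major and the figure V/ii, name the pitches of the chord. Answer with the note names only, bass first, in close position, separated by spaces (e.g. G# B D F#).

The slash means an applied dominant: we want the dominant of ii. In A major, ii is B minor, and its dominant is built on F#.
Building a major triad on F# gives F#-A#-C#.

F# A# C#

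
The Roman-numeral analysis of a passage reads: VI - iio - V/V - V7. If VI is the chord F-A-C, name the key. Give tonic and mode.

VI is given as F-A-C — a major triad with root F.
VI on F implies F is the submediant; that puts the tonic at A, and the uppercase numeral fits minor mode.

A minor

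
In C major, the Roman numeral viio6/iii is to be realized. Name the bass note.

F#

The applied chord viio6/iii is rooted on D#: D#-F#-A.
The figure 6 means first inversion — the third is in the bass.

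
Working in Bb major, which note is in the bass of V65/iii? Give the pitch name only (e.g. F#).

C#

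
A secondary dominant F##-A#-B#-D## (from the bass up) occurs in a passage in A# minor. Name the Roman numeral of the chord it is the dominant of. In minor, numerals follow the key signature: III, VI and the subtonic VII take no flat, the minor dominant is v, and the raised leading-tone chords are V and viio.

V

The chord is a dominant seventh chord on B#.
A dominant resolves down a perfect fifth: B# → E#. In A# minor, E# is scale degree 5, i.e. V.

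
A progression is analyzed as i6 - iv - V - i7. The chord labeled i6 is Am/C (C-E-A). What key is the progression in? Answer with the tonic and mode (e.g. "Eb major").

A minor

i6 is given as C-E-A — a minor triad with root A.
If A is scale degree 1 and the mode makes that degree carry a minor triad, the tonic is A and the mode is minor.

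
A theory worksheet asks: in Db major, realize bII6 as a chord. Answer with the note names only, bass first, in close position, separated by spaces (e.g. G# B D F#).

Scale degree 2 in Db major is Eb; lowering it a half step gives Ebb. bII6 is the Neapolitan sixth — a major triad on the lowered second degree, here in its customary first inversion.
So the chord is Ebb-Gb-Bbb, a major triad.
The figured bass 6 indicates first inversion, placing the third (Gb) in the bass: Gb-Bbb-Ebb.

Gb Bbb Ebb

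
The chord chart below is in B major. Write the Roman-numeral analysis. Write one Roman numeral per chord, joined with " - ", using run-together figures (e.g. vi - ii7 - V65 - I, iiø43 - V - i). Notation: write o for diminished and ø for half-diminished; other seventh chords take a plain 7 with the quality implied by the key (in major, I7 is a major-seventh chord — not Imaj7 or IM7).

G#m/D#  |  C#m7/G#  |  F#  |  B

G#m/D# has root G#, degree 6 in B major, so vi64.
C#m7/G#: minor seventh chord on C# = scale degree 2 → ii43.
F#: major triad on F# = scale degree 5 → V.
B: root B is the tonic; major triad there is I.

vi64 - ii43 - V - I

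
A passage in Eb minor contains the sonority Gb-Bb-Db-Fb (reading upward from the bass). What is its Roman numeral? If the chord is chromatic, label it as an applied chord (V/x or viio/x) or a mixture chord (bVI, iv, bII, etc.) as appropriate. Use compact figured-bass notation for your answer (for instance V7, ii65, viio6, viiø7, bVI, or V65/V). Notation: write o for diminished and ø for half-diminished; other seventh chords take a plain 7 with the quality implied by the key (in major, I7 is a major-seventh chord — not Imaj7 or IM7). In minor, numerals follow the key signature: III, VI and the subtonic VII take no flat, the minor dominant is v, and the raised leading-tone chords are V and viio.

V7/VI

The pitches Gb-Bb-Db-Fb form a dominant seventh chord rooted on Gb.
Gb is not a diatonic chord root with this quality in Eb minor, but it lies a perfect fifth above Cb (VI), so the chord functions as an applied dominant of VI.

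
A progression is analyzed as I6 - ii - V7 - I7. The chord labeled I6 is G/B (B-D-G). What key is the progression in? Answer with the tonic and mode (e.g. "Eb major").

The chord G/B is a major triad rooted on G; its label is I6.
If G is scale degree 1 and the mode makes that degree carry a major triad, the tonic is G and the mode is major.

G major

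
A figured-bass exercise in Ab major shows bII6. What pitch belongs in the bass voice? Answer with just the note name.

bII in Ab major has root Bbb; the chord is Bbb-Db-Fb.
The figure 6 means first inversion — the third is in the bass.

Db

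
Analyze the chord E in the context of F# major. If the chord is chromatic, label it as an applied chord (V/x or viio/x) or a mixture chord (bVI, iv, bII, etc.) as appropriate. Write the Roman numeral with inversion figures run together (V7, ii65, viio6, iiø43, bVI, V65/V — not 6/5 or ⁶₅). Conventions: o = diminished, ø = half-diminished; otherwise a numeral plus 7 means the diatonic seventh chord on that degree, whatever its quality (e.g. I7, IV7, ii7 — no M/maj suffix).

The pitches E-G#-B form a major triad rooted on E.
E is the lowered seventh degree of F# major (diatonic 7 would be E#). This is a major triad on the lowered seventh degree (the subtonic), borrowed from the parallel minor.

bVII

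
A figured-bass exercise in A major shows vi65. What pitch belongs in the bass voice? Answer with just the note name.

vi in A major has root F#; the chord is F#-A-C#-E.
The figure 65 means first inversion — the third is in the bass.

A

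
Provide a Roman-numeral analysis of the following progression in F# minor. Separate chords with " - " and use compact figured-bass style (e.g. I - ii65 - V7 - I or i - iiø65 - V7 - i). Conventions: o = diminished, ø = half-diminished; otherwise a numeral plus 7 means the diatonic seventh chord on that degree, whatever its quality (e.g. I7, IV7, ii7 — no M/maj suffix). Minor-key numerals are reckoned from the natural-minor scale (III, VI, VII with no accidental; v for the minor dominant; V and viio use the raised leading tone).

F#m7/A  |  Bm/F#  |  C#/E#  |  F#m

F#m7/A has root F#, degree 1 in F# minor, so i65.
Bm/F# has root B, degree 4 in F# minor, so iv64.
C#/E# has root C#, degree 5 in F# minor, so V6.
F#m: minor triad on F# = scale degree 1 → i.

i65 - iv64 - V6 - i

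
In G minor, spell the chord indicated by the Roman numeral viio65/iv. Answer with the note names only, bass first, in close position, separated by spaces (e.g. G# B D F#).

The slash marks an applied leading-tone chord: viio of iv. In G minor, iv is C, so the leading tone to it is B, a half step below.
Building a fully diminished seventh chord on B gives B-D-F-Ab.
The figured bass 65 indicates first inversion, placing the third (D) in the bass: D-F-Ab-B.

D F Ab B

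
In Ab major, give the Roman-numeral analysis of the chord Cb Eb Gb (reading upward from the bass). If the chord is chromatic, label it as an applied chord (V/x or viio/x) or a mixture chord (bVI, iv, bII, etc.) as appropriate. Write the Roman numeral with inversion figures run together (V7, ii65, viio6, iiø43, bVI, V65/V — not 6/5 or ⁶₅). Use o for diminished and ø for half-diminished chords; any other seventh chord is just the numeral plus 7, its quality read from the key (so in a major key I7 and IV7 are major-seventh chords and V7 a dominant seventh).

bIII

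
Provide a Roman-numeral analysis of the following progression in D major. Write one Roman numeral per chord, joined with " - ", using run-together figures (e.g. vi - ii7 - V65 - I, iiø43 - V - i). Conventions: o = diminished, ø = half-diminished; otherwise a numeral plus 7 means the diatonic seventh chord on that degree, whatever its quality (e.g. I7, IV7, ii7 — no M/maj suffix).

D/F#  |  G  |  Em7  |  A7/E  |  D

I6 - IV - ii7 - V43 - I

D/F#: root D is the tonic; major triad there is I6.
G has root G, degree 4 in D major, so IV.
Em7: minor seventh chord on E = scale degree 2 → ii7.
A7/E: root A is the dominant; dominant seventh chord there is V43.
D: root D is the tonic; major triad there is I.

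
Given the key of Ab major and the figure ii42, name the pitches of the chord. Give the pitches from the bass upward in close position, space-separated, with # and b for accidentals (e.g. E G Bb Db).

The numeral's case and figure indicate a minor seventh chord. In Ab major its root, the second degree, is Bb.
That chord is spelled Bb-Db-F-Ab.
The figured bass 42 indicates third inversion, placing the seventh (Ab) in the bass: Ab-Bb-Db-F.

Ab Bb Db F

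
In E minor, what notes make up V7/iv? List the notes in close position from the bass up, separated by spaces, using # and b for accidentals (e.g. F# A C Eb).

E G# B D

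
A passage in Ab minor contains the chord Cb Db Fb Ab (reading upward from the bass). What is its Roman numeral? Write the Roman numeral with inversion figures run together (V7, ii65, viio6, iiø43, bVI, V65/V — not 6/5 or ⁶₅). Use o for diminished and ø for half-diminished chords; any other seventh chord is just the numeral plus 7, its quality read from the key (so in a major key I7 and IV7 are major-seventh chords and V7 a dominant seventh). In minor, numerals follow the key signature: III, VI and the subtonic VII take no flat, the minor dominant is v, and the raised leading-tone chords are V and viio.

iv42

Stacked in thirds the chord is Db-Fb-Ab-Cb: a minor seventh chord on Db.
In Ab minor, Db is the subdominant; the diatonic minor seventh chord there is iv7.
With Cb in the bass the chord is in third inversion, so the figured bass is 42.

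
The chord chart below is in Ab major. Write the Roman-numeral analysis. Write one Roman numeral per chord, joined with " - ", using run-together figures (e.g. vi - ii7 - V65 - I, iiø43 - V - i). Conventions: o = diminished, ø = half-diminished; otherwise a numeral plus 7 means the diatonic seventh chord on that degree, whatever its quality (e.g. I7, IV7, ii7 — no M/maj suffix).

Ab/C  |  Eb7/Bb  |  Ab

I6 - V43 - I

Ab/C has root Ab, degree 1 in Ab major, so I6.
Eb7/Bb: root Eb is the dominant; dominant seventh chord there is V43.
Ab: major triad on Ab = scale degree 1 → I.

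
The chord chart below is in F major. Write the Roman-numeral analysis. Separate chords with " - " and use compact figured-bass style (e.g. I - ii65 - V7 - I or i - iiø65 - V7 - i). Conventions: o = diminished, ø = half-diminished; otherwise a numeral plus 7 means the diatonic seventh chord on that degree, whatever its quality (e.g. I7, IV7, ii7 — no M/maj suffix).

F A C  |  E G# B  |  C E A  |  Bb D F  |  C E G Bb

F-A-C has root F, degree 1 in F major, so I.
E-G#-B is the secondary dominant of iii (major triad on E): V/iii.
C-E-A: minor triad on A = scale degree 3 → iii6.
Bb-D-F: major triad on Bb = scale degree 4 → IV.
C-E-G-Bb: root C is the dominant; dominant seventh chord there is V7.

I - V/iii - iii6 - IV - V7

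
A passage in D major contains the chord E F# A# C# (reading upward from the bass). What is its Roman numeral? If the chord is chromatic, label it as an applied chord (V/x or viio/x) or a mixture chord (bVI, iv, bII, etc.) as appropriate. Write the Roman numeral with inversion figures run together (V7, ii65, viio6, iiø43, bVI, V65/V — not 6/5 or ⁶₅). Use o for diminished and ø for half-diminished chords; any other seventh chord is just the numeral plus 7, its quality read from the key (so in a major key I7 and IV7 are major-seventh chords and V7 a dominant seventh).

Stacked in thirds the chord is F#-A#-C#-E: a dominant seventh chord on F#.
F# is not a diatonic chord root with this quality in D major, but it lies a perfect fifth above B (vi), so the chord functions as an applied dominant of vi.
With E in the bass the chord is in third inversion, so the figured bass is 42.

V42/vi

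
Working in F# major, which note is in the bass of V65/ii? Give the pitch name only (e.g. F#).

The applied chord V65/ii is rooted on D#: D#-F##-A#-C#.
The figure 65 means first inversion — the third is in the bass.

F##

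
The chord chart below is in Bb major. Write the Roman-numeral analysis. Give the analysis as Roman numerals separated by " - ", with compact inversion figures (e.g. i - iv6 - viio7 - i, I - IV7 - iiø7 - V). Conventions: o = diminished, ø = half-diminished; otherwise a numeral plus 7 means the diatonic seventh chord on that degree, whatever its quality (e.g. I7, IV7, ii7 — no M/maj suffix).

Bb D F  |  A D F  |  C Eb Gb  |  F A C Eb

I - iii64 - iio - V7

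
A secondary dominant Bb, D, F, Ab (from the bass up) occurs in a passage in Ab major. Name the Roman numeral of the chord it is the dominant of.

V

The chord is a dominant seventh chord on Bb.
A dominant resolves down a perfect fifth: Bb → Eb. In Ab major, Eb is scale degree 5, i.e. V.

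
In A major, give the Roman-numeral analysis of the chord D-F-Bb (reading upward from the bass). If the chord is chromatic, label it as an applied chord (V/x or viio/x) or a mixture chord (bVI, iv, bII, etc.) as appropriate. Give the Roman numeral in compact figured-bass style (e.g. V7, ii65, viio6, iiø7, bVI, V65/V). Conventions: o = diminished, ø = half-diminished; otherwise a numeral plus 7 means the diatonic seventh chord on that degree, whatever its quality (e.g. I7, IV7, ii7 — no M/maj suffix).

Stacked in thirds the chord is Bb-D-F: a major triad on Bb.
Bb is the lowered second degree of A major (diatonic 2 would be B). This is the Neapolitan sixth — a major triad on the lowered second degree, here in its customary first inversion.
With D in the bass the chord is in first inversion, so the figured bass is 6.

bII6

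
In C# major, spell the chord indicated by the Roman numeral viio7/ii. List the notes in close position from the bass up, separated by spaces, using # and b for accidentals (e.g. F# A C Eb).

C## E# G# B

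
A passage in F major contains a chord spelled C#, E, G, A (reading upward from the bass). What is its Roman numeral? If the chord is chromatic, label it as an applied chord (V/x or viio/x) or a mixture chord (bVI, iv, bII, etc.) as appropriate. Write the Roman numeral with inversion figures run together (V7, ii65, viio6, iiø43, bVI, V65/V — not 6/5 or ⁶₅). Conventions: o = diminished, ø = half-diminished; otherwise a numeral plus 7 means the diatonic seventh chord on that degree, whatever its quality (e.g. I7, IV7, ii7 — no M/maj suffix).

V65/vi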